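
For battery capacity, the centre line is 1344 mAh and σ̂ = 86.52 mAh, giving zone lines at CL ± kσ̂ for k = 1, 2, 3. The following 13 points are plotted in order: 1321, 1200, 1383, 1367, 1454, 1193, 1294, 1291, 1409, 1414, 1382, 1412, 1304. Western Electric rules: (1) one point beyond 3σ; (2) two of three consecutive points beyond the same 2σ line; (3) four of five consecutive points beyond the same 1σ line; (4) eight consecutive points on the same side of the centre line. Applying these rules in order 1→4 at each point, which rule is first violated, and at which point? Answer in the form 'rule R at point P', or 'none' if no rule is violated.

Zone of each point (C = within 1σ̂, B = 1σ̂–2σ̂, A = 2σ̂–3σ̂, * = beyond 3σ̂; sign = side of CL): 1:-C, 2:-B, 3:+C, 4:+C, 5:+B, 6:-B, 7:-C, 8:-C, 9:+C, 10:+C, 11:+C, 12:+C, 13:-C
No rule fires across all 13 points.

none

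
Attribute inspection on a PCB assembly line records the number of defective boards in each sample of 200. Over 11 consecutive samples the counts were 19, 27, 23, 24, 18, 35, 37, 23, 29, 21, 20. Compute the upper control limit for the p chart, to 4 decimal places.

0.1957

p̄ = Σdᵢ / (k·n) = 276 / (11 × 200) = 0.12545
UCL = p̄ + 3·√(p̄(1−p̄)/n) = 0.12545 + 3 × √(0.12545×0.87455/200) = 0.12545 + 3 × 0.02342 = 0.19572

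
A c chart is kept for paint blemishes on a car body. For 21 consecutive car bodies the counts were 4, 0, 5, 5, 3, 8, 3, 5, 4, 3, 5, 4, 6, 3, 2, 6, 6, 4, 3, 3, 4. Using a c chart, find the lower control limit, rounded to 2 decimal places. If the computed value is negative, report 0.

0.00

c̄ = (4 + 0 + 5 + 5 + 3 + 8 + 3 + 5 + 4 + 3 + 5 + 4 + 6 + 3 + 2 + 6 + 6 + 4 + 3 + 3 + 4) / 21 = 86 / 21 = 4.0952
LCL = c̄ − 3√c̄ = 4.0952 − 3 × 2.0237 = -1.9758 → 0 (cannot be negative)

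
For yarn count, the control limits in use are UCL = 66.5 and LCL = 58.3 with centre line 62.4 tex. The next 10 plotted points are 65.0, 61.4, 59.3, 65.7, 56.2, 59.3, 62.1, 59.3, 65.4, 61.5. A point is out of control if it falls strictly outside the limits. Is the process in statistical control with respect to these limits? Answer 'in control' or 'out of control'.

out of control

Compare each point to [58.3, 66.5]: sample 5 = 56.2 < LCL.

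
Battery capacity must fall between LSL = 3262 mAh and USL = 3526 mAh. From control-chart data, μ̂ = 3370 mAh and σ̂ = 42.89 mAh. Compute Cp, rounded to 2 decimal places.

1.03

Cp = (USL − LSL) / (6σ̂) = (3526 − 3262) / (6 × 42.89) = 264.0000 / 257.3400 = 1.0259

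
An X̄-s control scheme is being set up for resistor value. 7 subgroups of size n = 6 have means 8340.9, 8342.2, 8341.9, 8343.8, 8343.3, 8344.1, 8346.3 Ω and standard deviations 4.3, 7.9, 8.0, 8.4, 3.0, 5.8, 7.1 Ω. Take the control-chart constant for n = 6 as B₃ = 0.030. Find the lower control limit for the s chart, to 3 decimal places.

s̄ = (4.3 + 7.9 + 8.0 + 8.4 + 3.0 + 5.8 + 7.1) / 7 = 6.3571
LCL_s = B₃·s̄ = 0.030 × 6.3571 = 0.1907

0.191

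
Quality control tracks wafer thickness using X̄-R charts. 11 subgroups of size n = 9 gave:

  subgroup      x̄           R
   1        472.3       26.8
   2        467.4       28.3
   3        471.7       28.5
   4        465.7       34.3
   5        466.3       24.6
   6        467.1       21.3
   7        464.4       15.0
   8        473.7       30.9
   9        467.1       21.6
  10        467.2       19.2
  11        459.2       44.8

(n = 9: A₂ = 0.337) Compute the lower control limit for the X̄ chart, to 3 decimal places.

X̄̄ = (472.3 + 467.4 + 471.7 + 465.7 + 466.3 + 467.1 + 464.4 + 473.7 + 467.1 + 467.2 + 459.2) / 11 = 5142.1000 / 11 = 467.4636
R̄ = (26.8 + 28.3 + 28.5 + 34.3 + 24.6 + 21.3 + 15.0 + 30.9 + 21.6 + 19.2 + 44.8) / 11 = 295.3000 / 11 = 26.8455
LCL = X̄̄ − A₂·R̄ = 467.4636 − 0.337 × 26.8455 = 458.4167

458.417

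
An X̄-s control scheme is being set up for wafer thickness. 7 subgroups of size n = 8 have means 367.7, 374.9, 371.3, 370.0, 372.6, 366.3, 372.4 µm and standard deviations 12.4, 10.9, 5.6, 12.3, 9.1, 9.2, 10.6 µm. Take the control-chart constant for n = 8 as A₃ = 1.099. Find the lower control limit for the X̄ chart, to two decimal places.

359.74

X̄̄ = (367.7 + 374.9 + 371.3 + 370.0 + 372.6 + 366.3 + 372.4) / 7 = 370.7429
s̄ = (12.4 + 10.9 + 5.6 + 12.3 + 9.1 + 9.2 + 10.6) / 7 = 10.0143
LCL = X̄̄ − A₃·s̄ = 370.7429 − 1.099 × 10.0143 = 359.7372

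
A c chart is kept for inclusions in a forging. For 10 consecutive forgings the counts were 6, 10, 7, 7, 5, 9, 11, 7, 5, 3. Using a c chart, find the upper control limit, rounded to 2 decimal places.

14.94

c̄ = (6 + 10 + 7 + 7 + 5 + 9 + 11 + 7 + 5 + 3) / 10 = 70 / 10 = 7.0000
UCL = c̄ + 3√c̄ = 7.0000 + 3 × √7.0000 = 7.0000 + 3 × 2.6458 = 14.9373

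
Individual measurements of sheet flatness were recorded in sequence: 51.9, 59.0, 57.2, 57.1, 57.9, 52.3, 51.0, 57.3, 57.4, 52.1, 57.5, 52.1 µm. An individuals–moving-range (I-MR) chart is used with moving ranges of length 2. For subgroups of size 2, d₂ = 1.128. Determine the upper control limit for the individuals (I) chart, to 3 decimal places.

64.711

X̄ = (51.9 + 59.0 + 57.2 + 57.1 + 57.9 + 52.3 + 51.0 + 57.3 + 57.4 + 52.1 + 57.5 + 52.1) / 12 = 55.2333
Moving ranges: 7.1, 1.8, 0.1, 0.8, 5.6, 1.3, 6.3, 0.1, 5.3, 5.4, 5.4; M̄R̄ = 39.2000 / 11 = 3.5636
UCL = X̄ + 3·M̄R̄/d₂ = 55.2333 + 3 × 3.5636 / 1.128 = 64.7111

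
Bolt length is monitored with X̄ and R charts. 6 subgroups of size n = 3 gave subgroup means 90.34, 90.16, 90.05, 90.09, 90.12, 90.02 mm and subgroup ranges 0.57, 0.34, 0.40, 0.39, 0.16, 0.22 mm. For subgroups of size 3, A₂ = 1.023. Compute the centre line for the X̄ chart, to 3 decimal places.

X̄̄ = (90.34 + 90.16 + 90.05 + 90.09 + 90.12 + 90.02) / 6 = 540.7800 / 6 = 90.1300
CL = X̄̄ = 90.1300

90.130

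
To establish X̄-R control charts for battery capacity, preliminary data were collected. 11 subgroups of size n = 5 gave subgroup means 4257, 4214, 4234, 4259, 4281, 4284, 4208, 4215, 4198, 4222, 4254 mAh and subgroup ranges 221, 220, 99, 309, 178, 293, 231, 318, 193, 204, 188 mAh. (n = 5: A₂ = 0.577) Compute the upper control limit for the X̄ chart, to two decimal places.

4367.45

X̄̄ = (4257 + 4214 + 4234 + 4259 + 4281 + 4284 + 4208 + 4215 + 4198 + 4222 + 4254) / 11 = 46626.0000 / 11 = 4238.7273
R̄ = (221 + 220 + 99 + 309 + 178 + 293 + 231 + 318 + 193 + 204 + 188) / 11 = 2454.0000 / 11 = 223.0909
UCL = X̄̄ + A₂·R̄ = 4238.7273 + 0.577 × 223.0909 = 4367.4507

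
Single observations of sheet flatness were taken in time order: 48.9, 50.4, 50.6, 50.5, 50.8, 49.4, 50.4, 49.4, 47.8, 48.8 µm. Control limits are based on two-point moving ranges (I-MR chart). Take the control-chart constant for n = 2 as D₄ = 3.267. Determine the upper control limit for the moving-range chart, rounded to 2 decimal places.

2.94

Moving ranges: 1.5, 0.2, 0.1, 0.3, 1.4, 1.0, 1.0, 1.6, 1.0; M̄R̄ = 8.1000 / 9 = 0.9000
UCL_MR = D₄·M̄R̄ = 3.267 × 0.9000 = 2.9403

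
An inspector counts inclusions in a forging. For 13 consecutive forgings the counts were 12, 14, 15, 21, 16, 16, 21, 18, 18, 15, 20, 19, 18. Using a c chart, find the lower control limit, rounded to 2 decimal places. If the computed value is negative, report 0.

4.73

c̄ = (12 + 14 + 15 + 21 + 16 + 16 + 21 + 18 + 18 + 15 + 20 + 19 + 18) / 13 = 223 / 13 = 17.1538
LCL = c̄ − 3√c̄ = 17.1538 − 3 × 4.1417 = 4.7287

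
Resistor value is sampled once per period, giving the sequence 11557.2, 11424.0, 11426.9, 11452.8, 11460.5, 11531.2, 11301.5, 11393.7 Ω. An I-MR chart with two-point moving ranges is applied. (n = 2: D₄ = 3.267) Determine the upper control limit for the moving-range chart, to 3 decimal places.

262.433

Moving ranges: 133.2, 2.9, 25.9, 7.7, 70.7, 229.7, 92.2; M̄R̄ = 562.3000 / 7 = 80.3286
UCL_MR = D₄·M̄R̄ = 3.267 × 80.3286 = 262.4334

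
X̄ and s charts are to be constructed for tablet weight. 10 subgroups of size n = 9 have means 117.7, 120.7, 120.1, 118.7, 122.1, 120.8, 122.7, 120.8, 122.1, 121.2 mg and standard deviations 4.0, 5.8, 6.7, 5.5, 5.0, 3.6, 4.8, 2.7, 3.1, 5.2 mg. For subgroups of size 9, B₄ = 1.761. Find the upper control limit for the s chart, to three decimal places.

s̄ = (4.0 + 5.8 + 6.7 + 5.5 + 5.0 + 3.6 + 4.8 + 2.7 + 3.1 + 5.2) / 10 = 4.6400
UCL_s = B₄·s̄ = 1.761 × 4.6400 = 8.1710

8.171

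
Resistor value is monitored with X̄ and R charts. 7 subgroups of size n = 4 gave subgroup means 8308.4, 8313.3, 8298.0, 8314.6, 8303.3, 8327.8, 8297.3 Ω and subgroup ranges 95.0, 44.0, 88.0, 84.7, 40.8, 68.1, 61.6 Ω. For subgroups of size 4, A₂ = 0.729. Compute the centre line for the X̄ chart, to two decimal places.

8308.96

X̄̄ = (8308.4 + 8313.3 + 8298.0 + 8314.6 + 8303.3 + 8327.8 + 8297.3) / 7 = 58162.7000 / 7 = 8308.9571
CL = X̄̄ = 8308.9571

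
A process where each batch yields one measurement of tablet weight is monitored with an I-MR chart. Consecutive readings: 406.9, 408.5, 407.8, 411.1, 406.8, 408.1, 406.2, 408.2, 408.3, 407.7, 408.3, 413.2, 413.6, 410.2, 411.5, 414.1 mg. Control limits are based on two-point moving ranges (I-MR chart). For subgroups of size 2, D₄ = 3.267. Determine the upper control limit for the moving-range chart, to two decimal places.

Moving ranges: 1.6, 0.7, 3.3, 4.3, 1.3, 1.9, 2.0, 0.1, 0.6, 0.6, 4.9, 0.4, 3.4, 1.3, 2.6; M̄R̄ = 29.0000 / 15 = 1.9333
UCL_MR = D₄·M̄R̄ = 3.267 × 1.9333 = 6.3162

6.32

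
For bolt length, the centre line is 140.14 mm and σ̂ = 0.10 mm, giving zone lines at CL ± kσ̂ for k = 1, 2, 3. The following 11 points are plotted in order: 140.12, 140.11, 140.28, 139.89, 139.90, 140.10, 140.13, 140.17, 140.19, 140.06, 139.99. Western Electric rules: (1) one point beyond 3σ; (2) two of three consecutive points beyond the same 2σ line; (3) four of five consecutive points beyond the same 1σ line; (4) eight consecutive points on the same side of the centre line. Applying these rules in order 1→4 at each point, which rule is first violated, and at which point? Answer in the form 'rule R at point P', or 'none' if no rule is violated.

Zone of each point (C = within 1σ̂, B = 1σ̂–2σ̂, A = 2σ̂–3σ̂, * = beyond 3σ̂; sign = side of CL): 1:-C, 2:-C, 3:+B, 4:-A, 5:-A, 6:-C, 7:-C, 8:+C, 9:+C, 10:-C, 11:-B
Rule 2 (two of three consecutive points beyond the same 2σ limit) is satisfied at point 5.

rule 2 at point 5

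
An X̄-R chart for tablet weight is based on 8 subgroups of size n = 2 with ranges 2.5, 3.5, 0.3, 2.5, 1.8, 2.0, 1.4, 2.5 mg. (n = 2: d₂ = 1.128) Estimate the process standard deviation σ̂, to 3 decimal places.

1.828

R̄ = (2.5 + 3.5 + 0.3 + 2.5 + 1.8 + 2.0 + 1.4 + 2.5) / 8 = 2.0625
σ̂ = R̄ / d₂ = 2.0625 / 1.128 = 1.8285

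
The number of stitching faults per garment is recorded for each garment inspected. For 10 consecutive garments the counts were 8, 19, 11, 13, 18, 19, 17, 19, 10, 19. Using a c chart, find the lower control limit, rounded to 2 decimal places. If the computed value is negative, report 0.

3.57

c̄ = (8 + 19 + 11 + 13 + 18 + 19 + 17 + 19 + 10 + 19) / 10 = 153 / 10 = 15.3000
LCL = c̄ − 3√c̄ = 15.3000 − 3 × 3.9115 = 3.5654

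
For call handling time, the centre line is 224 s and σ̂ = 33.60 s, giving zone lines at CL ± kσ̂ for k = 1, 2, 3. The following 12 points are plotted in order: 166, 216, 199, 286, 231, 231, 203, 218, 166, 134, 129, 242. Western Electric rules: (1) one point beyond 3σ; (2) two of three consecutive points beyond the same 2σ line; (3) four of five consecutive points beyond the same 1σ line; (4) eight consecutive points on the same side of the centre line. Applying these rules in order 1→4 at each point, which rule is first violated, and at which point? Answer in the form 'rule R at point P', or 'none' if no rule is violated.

rule 2 at point 11

Zone of each point (C = within 1σ̂, B = 1σ̂–2σ̂, A = 2σ̂–3σ̂, * = beyond 3σ̂; sign = side of CL): 1:-B, 2:-C, 3:-C, 4:+B, 5:+C, 6:+C, 7:-C, 8:-C, 9:-B, 10:-A, 11:-A, 12:+C
Rule 2 (two of three consecutive points beyond the same 2σ limit) is satisfied at point 11.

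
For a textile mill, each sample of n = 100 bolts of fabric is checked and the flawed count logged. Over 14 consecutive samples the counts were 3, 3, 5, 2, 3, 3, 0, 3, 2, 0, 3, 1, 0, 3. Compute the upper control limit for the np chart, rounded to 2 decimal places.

p̄ = Σdᵢ / (k·n) = 31 / (14 × 100) = 0.02214
UCL = np̄ + 3·√(np̄(1−p̄)) = 2.2143 + 3 × √(2.2143×0.97786) = 2.2143 + 3 × 1.4715 = 6.6287

6.63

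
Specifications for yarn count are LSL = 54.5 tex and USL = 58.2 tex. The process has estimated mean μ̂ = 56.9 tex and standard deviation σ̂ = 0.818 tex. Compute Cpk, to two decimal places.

0.53

Cpu = (USL − μ̂) / (3σ̂) = (58.2 − 56.9) / (3 × 0.818) = 0.5297; Cpl = (μ̂ − LSL) / (3σ̂) = (56.9 − 54.5) / (3 × 0.818) = 0.9780; Cpk = min(Cpu, Cpl) = 0.5297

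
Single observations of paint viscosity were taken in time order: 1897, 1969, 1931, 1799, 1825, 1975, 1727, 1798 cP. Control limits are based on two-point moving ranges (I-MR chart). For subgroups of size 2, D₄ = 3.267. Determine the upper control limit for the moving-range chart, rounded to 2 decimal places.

343.97

Moving ranges: 72, 38, 132, 26, 150, 248, 71; M̄R̄ = 737.0000 / 7 = 105.2857
UCL_MR = D₄·M̄R̄ = 3.267 × 105.2857 = 343.9684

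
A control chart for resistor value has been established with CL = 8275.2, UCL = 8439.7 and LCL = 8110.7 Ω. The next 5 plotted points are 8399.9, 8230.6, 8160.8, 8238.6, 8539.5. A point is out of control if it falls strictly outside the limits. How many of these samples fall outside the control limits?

Compare each point to [8110.7, 8439.7]: sample 5 = 8539.5 > UCL.

1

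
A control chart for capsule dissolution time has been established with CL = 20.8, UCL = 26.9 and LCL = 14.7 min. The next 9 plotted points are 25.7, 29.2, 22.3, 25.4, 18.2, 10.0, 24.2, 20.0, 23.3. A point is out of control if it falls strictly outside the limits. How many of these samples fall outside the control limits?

Compare each point to [14.7, 26.9]: sample 2 = 29.2 > UCL; sample 6 = 10.0 < LCL.

2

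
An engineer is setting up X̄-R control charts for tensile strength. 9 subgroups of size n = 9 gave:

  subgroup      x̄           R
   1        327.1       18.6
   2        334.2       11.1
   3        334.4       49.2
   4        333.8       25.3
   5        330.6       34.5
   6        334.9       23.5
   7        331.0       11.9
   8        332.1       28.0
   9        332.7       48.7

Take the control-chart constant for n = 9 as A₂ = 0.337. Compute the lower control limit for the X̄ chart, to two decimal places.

322.92

X̄̄ = (327.1 + 334.2 + 334.4 + 333.8 + 330.6 + 334.9 + 331.0 + 332.1 + 332.7) / 9 = 2990.8000 / 9 = 332.3111
R̄ = (18.6 + 11.1 + 49.2 + 25.3 + 34.5 + 23.5 + 11.9 + 28.0 + 48.7) / 9 = 250.8000 / 9 = 27.8667
LCL = X̄̄ − A₂·R̄ = 332.3111 − 0.337 × 27.8667 = 322.9200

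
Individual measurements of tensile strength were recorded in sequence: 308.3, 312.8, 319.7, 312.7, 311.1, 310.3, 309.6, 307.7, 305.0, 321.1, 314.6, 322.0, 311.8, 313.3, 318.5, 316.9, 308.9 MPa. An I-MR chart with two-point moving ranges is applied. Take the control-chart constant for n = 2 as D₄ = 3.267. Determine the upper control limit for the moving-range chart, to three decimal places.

Moving ranges: 4.5, 6.9, 7.0, 1.6, 0.8, 0.7, 1.9, 2.7, 16.1, 6.5, 7.4, 10.2, 1.5, 5.2, 1.6, 8.0; M̄R̄ = 82.6000 / 16 = 5.1625
UCL_MR = D₄·M̄R̄ = 3.267 × 5.1625 = 16.8659

16.866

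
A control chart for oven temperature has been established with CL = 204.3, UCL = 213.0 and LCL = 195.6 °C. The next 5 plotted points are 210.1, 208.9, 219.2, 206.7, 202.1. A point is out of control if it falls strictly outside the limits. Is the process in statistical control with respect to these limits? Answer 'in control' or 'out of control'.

Compare each point to [195.6, 213.0]: sample 3 = 219.2 > UCL.

out of control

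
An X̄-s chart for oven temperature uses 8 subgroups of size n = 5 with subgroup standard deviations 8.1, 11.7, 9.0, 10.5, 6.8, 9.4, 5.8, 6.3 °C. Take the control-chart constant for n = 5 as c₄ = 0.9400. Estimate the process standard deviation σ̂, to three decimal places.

8.989

s̄ = (8.1 + 11.7 + 9.0 + 10.5 + 6.8 + 9.4 + 5.8 + 6.3) / 8 = 8.4500
σ̂ = s̄ / c₄ = 8.4500 / 0.9400 = 8.9894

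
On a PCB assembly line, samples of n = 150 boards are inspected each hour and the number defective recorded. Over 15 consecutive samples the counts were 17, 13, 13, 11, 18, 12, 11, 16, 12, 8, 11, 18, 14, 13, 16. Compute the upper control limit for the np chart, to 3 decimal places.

p̄ = Σdᵢ / (k·n) = 203 / (15 × 150) = 0.09022
UCL = np̄ + 3·√(np̄(1−p̄)) = 13.5333 + 3 × √(13.5333×0.90978) = 13.5333 + 3 × 3.5089 = 24.0600

24.060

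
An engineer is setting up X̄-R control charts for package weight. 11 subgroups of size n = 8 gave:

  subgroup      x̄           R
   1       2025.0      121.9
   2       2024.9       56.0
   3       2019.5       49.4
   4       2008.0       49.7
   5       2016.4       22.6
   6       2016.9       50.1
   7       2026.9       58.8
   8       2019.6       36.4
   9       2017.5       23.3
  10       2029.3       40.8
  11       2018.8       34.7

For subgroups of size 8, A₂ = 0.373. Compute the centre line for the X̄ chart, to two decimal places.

2020.25

X̄̄ = (2025.0 + 2024.9 + 2019.5 + 2008.0 + 2016.4 + 2016.9 + 2026.9 + 2019.6 + 2017.5 + 2029.3 + 2018.8) / 11 = 22222.8000 / 11 = 2020.2545
CL = X̄̄ = 2020.2545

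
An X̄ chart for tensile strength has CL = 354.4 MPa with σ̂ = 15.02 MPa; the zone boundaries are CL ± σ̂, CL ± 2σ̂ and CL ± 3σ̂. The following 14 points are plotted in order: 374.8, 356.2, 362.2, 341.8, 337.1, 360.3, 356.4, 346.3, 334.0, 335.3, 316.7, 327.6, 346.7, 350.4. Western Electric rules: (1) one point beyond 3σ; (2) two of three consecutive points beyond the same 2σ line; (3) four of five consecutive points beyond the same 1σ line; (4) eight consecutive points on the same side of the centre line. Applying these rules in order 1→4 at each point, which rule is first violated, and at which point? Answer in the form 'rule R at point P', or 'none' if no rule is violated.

Zone of each point (C = within 1σ̂, B = 1σ̂–2σ̂, A = 2σ̂–3σ̂, * = beyond 3σ̂; sign = side of CL): 1:+B, 2:+C, 3:+C, 4:-C, 5:-B, 6:+C, 7:+C, 8:-C, 9:-B, 10:-B, 11:-A, 12:-B, 13:-C, 14:-C
Rule 3 (four of five consecutive points beyond the same 1σ limit) is satisfied at point 12.

rule 3 at point 12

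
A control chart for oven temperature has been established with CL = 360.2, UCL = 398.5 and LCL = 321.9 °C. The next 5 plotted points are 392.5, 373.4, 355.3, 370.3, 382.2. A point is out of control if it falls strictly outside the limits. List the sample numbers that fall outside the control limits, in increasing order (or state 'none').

none

All 5 points lie within [321.9, 398.5].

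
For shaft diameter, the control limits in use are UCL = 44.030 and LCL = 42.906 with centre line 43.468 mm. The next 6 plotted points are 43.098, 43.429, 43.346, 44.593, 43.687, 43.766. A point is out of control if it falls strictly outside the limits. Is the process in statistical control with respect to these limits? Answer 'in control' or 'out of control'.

Compare each point to [42.906, 44.030]: sample 4 = 44.593 > UCL.

out of control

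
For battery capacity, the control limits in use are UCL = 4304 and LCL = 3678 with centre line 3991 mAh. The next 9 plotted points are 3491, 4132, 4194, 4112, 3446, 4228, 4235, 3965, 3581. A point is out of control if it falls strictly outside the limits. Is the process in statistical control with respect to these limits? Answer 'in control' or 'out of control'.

Compare each point to [3678, 4304]: sample 1 = 3491 < LCL; sample 5 = 3446 < LCL; sample 9 = 3581 < LCL.

out of control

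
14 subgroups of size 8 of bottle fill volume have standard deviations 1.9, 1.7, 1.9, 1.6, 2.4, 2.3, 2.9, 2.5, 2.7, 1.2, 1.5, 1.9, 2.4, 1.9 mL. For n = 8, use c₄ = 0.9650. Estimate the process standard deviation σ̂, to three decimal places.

2.132

s̄ = (1.9 + 1.7 + 1.9 + 1.6 + 2.4 + 2.3 + 2.9 + 2.5 + 2.7 + 1.2 + 1.5 + 1.9 + 2.4 + 1.9) / 14 = 2.0571
σ̂ = s̄ / c₄ = 2.0571 / 0.9650 = 2.1318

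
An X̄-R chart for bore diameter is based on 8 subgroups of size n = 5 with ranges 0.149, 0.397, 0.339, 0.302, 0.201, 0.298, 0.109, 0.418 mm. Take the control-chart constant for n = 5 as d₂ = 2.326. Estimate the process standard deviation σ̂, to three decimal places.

0.119

R̄ = (0.149 + 0.397 + 0.339 + 0.302 + 0.201 + 0.298 + 0.109 + 0.418) / 8 = 0.2766
σ̂ = R̄ / d₂ = 0.2766 / 2.326 = 0.1189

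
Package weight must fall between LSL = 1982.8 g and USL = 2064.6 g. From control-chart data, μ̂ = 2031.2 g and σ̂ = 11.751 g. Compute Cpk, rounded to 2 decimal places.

0.95

Cpu = (USL − μ̂) / (3σ̂) = (2064.6 − 2031.2) / (3 × 11.751) = 0.9474; Cpl = (μ̂ − LSL) / (3σ̂) = (2031.2 − 1982.8) / (3 × 11.751) = 1.3729; Cpk = min(Cpu, Cpl) = 0.9474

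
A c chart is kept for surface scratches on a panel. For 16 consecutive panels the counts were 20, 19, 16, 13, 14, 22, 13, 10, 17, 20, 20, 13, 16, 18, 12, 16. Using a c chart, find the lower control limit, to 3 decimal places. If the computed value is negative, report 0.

4.117

c̄ = (20 + 19 + 16 + 13 + 14 + 22 + 13 + 10 + 17 + 20 + 20 + 13 + 16 + 18 + 12 + 16) / 16 = 259 / 16 = 16.1875
LCL = c̄ − 3√c̄ = 16.1875 − 3 × 4.0234 = 4.1174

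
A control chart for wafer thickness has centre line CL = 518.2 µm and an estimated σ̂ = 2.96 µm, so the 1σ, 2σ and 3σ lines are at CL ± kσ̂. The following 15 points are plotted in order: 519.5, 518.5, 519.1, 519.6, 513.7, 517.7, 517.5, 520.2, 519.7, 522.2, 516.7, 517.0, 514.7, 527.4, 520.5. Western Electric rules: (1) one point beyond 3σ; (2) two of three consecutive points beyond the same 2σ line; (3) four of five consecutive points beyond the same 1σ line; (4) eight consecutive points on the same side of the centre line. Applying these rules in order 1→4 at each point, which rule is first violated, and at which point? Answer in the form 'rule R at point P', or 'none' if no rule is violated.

rule 1 at point 14

Zone of each point (C = within 1σ̂, B = 1σ̂–2σ̂, A = 2σ̂–3σ̂, * = beyond 3σ̂; sign = side of CL): 1:+C, 2:+C, 3:+C, 4:+C, 5:-B, 6:-C, 7:-C, 8:+C, 9:+C, 10:+B, 11:-C, 12:-C, 13:-B, 14:+*, 15:+C
Rule 1 (one point beyond the 3σ limits) is satisfied at point 14.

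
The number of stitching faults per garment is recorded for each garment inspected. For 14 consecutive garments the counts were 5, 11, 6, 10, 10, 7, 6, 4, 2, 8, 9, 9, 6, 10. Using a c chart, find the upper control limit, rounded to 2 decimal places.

15.49

c̄ = (5 + 11 + 6 + 10 + 10 + 7 + 6 + 4 + 2 + 8 + 9 + 9 + 6 + 10) / 14 = 103 / 14 = 7.3571
UCL = c̄ + 3√c̄ = 7.3571 + 3 × √7.3571 = 7.3571 + 3 × 2.7124 = 15.4944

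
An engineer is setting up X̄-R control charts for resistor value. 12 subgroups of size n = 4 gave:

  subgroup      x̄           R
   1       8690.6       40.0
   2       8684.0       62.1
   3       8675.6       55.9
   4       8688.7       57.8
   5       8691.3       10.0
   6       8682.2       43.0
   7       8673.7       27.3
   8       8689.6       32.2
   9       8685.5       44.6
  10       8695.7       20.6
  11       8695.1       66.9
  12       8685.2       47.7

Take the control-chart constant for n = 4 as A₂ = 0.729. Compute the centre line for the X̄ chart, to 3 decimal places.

8686.433

X̄̄ = (8690.6 + 8684.0 + 8675.6 + 8688.7 + 8691.3 + 8682.2 + 8673.7 + 8689.6 + 8685.5 + 8695.7 + 8695.1 + 8685.2) / 12 = 104237.2000 / 12 = 8686.4333
CL = X̄̄ = 8686.4333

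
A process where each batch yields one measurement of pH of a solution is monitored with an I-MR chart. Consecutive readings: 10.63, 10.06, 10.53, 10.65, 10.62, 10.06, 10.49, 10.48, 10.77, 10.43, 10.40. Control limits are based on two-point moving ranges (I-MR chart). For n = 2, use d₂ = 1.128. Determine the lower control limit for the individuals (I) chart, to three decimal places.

9.707

X̄ = (10.63 + 10.06 + 10.53 + 10.65 + 10.62 + 10.06 + 10.49 + 10.48 + 10.77 + 10.43 + 10.40) / 11 = 10.4655
Moving ranges: 0.57, 0.47, 0.12, 0.03, 0.56, 0.43, 0.01, 0.29, 0.34, 0.03; M̄R̄ = 2.8500 / 10 = 0.2850
LCL = X̄ − 3·M̄R̄/d₂ = 10.4655 − 3 × 0.2850 / 1.128 = 9.7075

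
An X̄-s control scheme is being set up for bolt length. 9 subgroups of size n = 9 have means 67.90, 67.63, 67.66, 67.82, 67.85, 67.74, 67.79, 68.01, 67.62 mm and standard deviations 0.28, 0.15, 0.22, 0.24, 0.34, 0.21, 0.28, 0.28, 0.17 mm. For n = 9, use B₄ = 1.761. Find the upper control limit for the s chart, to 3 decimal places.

s̄ = (0.28 + 0.15 + 0.22 + 0.24 + 0.34 + 0.21 + 0.28 + 0.28 + 0.17) / 9 = 0.2411
UCL_s = B₄·s̄ = 1.761 × 0.2411 = 0.4246

0.425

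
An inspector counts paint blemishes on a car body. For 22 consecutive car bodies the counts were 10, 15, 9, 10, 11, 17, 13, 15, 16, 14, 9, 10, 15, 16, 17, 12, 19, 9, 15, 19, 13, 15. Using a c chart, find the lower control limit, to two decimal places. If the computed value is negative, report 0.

c̄ = (10 + 15 + 9 + 10 + 11 + 17 + 13 + 15 + 16 + 14 + 9 + 10 + 15 + 16 + 17 + 12 + 19 + 9 + 15 + 19 + 13 + 15) / 22 = 299 / 22 = 13.5909
LCL = c̄ − 3√c̄ = 13.5909 − 3 × 3.6866 = 2.5312

2.53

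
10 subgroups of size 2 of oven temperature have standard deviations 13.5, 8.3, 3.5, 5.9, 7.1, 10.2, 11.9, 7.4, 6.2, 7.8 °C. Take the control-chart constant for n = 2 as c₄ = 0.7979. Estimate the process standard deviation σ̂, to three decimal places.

s̄ = (13.5 + 8.3 + 3.5 + 5.9 + 7.1 + 10.2 + 11.9 + 7.4 + 6.2 + 7.8) / 10 = 8.1800
σ̂ = s̄ / c₄ = 8.1800 / 0.7979 = 10.2519

10.252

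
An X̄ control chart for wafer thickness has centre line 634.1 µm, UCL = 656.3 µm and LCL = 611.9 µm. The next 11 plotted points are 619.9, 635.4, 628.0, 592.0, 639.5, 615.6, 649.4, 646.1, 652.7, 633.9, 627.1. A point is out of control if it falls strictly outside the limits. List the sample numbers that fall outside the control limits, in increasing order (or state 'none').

Compare each point to [611.9, 656.3]: sample 4 = 592.0 < LCL.

4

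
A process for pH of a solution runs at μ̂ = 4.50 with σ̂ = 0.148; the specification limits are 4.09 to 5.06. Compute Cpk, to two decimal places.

Cpu = (USL − μ̂) / (3σ̂) = (5.06 − 4.50) / (3 × 0.148) = 1.2613; Cpl = (μ̂ − LSL) / (3σ̂) = (4.50 − 4.09) / (3 × 0.148) = 0.9234; Cpk = min(Cpu, Cpl) = 0.9234

0.92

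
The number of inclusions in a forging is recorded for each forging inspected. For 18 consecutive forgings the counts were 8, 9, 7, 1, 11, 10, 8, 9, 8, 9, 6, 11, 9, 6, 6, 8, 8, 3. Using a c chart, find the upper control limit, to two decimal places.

15.89

c̄ = (8 + 9 + 7 + 1 + 11 + 10 + 8 + 9 + 8 + 9 + 6 + 11 + 9 + 6 + 6 + 8 + 8 + 3) / 18 = 137 / 18 = 7.6111
UCL = c̄ + 3√c̄ = 7.6111 + 3 × √7.6111 = 7.6111 + 3 × 2.7588 = 15.8876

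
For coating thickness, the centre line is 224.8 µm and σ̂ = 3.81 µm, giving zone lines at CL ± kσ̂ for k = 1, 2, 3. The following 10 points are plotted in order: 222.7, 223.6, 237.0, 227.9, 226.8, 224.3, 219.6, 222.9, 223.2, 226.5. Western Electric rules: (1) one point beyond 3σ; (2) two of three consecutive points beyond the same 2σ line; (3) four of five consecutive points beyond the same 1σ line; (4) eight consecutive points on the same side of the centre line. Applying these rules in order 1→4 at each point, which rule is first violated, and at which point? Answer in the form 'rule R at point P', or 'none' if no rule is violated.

Zone of each point (C = within 1σ̂, B = 1σ̂–2σ̂, A = 2σ̂–3σ̂, * = beyond 3σ̂; sign = side of CL): 1:-C, 2:-C, 3:+*, 4:+C, 5:+C, 6:-C, 7:-B, 8:-C, 9:-C, 10:+C
Rule 1 (one point beyond the 3σ limits) is satisfied at point 3.

rule 1 at point 3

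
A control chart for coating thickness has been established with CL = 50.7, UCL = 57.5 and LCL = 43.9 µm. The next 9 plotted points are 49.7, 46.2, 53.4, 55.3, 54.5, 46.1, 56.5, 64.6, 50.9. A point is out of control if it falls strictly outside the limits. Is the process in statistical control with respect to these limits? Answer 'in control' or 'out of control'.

Compare each point to [43.9, 57.5]: sample 8 = 64.6 > UCL.

out of control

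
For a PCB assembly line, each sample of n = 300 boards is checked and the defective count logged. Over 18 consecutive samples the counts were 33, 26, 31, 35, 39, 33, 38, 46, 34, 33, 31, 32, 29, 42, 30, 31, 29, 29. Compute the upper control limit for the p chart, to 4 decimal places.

0.1658

p̄ = Σdᵢ / (k·n) = 601 / (18 × 300) = 0.11130
UCL = p̄ + 3·√(p̄(1−p̄)/n) = 0.11130 + 3 × √(0.11130×0.88870/300) = 0.11130 + 3 × 0.01816 = 0.16577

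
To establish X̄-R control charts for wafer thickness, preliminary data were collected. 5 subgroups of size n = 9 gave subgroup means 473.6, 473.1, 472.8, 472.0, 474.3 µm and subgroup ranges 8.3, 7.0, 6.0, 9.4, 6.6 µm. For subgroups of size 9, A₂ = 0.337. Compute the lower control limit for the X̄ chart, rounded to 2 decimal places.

470.65

X̄̄ = (473.6 + 473.1 + 472.8 + 472.0 + 474.3) / 5 = 2365.8000 / 5 = 473.1600
R̄ = (8.3 + 7.0 + 6.0 + 9.4 + 6.6) / 5 = 37.3000 / 5 = 7.4600
LCL = X̄̄ − A₂·R̄ = 473.1600 − 0.337 × 7.4600 = 470.6460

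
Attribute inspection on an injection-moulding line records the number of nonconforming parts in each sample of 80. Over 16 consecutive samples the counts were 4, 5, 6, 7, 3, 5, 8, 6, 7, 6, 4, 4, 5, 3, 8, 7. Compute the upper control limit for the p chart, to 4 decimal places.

p̄ = Σdᵢ / (k·n) = 88 / (16 × 80) = 0.06875
UCL = p̄ + 3·√(p̄(1−p̄)/n) = 0.06875 + 3 × √(0.06875×0.93125/80) = 0.06875 + 3 × 0.02829 = 0.15362

0.1536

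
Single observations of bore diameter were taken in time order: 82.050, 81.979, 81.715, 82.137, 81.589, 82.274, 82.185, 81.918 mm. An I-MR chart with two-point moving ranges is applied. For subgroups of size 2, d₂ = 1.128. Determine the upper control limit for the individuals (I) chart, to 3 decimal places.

82.872

X̄ = (82.050 + 81.979 + 81.715 + 82.137 + 81.589 + 82.274 + 82.185 + 81.918) / 8 = 81.9809
Moving ranges: 0.071, 0.264, 0.422, 0.548, 0.685, 0.089, 0.267; M̄R̄ = 2.3460 / 7 = 0.3351
UCL = X̄ + 3·M̄R̄/d₂ = 81.9809 + 3 × 0.3351 / 1.128 = 82.8722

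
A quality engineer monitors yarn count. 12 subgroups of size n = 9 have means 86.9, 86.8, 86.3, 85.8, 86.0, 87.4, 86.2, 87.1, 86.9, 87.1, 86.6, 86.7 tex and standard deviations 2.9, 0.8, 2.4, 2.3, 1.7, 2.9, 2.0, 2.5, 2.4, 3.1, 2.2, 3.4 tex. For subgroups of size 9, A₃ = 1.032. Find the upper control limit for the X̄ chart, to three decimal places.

89.110

X̄̄ = (86.9 + 86.8 + 86.3 + 85.8 + 86.0 + 87.4 + 86.2 + 87.1 + 86.9 + 87.1 + 86.6 + 86.7) / 12 = 86.6500
s̄ = (2.9 + 0.8 + 2.4 + 2.3 + 1.7 + 2.9 + 2.0 + 2.5 + 2.4 + 3.1 + 2.2 + 3.4) / 12 = 2.3833
UCL = X̄̄ + A₃·s̄ = 86.6500 + 1.032 × 2.3833 = 89.1096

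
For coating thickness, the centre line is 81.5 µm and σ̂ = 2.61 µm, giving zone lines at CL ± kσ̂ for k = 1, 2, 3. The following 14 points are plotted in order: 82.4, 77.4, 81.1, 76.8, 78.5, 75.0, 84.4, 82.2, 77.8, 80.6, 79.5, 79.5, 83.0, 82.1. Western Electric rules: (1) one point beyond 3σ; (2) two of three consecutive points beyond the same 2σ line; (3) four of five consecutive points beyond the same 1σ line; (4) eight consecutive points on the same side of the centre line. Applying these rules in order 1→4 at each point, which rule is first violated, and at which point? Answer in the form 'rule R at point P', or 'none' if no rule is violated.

rule 3 at point 6

Zone of each point (C = within 1σ̂, B = 1σ̂–2σ̂, A = 2σ̂–3σ̂, * = beyond 3σ̂; sign = side of CL): 1:+C, 2:-B, 3:-C, 4:-B, 5:-B, 6:-A, 7:+B, 8:+C, 9:-B, 10:-C, 11:-C, 12:-C, 13:+C, 14:+C
Rule 3 (four of five consecutive points beyond the same 1σ limit) is satisfied at point 6.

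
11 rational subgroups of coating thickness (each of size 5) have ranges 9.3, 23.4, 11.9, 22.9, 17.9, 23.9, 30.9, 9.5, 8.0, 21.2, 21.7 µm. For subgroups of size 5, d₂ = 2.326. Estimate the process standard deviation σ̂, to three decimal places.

7.840

R̄ = (9.3 + 23.4 + 11.9 + 22.9 + 17.9 + 23.9 + 30.9 + 9.5 + 8.0 + 21.2 + 21.7) / 11 = 18.2364
σ̂ = R̄ / d₂ = 18.2364 / 2.326 = 7.8402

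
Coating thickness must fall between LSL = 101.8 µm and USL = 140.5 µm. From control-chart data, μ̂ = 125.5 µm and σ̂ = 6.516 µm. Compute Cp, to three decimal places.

Cp = (USL − LSL) / (6σ̂) = (140.5 − 101.8) / (6 × 6.516) = 38.7000 / 39.0960 = 0.9899

0.990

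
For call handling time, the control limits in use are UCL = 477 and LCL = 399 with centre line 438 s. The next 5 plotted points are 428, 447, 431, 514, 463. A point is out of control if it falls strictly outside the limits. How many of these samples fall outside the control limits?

1

Compare each point to [399, 477]: sample 4 = 514 > UCL.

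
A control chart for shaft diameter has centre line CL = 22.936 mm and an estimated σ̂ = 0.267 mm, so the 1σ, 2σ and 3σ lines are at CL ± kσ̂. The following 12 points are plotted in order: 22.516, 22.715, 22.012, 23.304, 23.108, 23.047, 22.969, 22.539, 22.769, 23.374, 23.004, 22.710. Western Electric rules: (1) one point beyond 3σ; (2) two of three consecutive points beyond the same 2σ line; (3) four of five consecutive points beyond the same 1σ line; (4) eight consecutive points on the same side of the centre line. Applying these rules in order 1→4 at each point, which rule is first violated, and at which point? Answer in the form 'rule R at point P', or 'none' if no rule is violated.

rule 1 at point 3

Zone of each point (C = within 1σ̂, B = 1σ̂–2σ̂, A = 2σ̂–3σ̂, * = beyond 3σ̂; sign = side of CL): 1:-B, 2:-C, 3:-*, 4:+B, 5:+C, 6:+C, 7:+C, 8:-B, 9:-C, 10:+B, 11:+C, 12:-C
Rule 1 (one point beyond the 3σ limits) is satisfied at point 3.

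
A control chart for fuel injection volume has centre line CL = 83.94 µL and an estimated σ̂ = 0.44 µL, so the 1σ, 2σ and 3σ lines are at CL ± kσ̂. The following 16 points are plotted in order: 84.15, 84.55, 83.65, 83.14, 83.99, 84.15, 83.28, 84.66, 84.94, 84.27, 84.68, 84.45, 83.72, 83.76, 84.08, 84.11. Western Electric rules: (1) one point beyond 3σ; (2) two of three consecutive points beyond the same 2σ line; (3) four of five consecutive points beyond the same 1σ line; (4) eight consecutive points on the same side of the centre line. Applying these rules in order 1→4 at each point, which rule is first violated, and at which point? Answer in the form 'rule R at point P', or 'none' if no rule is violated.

rule 3 at point 12

Zone of each point (C = within 1σ̂, B = 1σ̂–2σ̂, A = 2σ̂–3σ̂, * = beyond 3σ̂; sign = side of CL): 1:+C, 2:+B, 3:-C, 4:-B, 5:+C, 6:+C, 7:-B, 8:+B, 9:+A, 10:+C, 11:+B, 12:+B, 13:-C, 14:-C, 15:+C, 16:+C
Rule 3 (four of five consecutive points beyond the same 1σ limit) is satisfied at point 12.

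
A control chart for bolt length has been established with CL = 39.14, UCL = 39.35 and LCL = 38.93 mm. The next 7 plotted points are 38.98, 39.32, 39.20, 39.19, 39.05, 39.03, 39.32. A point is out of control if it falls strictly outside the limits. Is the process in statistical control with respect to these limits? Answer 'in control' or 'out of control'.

in control

All 7 points lie within [38.93, 39.35].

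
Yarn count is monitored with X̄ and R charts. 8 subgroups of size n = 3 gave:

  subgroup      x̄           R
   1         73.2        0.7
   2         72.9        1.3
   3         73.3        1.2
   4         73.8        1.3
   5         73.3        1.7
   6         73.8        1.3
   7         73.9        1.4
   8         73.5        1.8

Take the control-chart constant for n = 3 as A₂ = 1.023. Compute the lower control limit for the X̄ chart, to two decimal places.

X̄̄ = (73.2 + 72.9 + 73.3 + 73.8 + 73.3 + 73.8 + 73.9 + 73.5) / 8 = 587.7000 / 8 = 73.4625
R̄ = (0.7 + 1.3 + 1.2 + 1.3 + 1.7 + 1.3 + 1.4 + 1.8) / 8 = 10.7000 / 8 = 1.3375
LCL = X̄̄ − A₂·R̄ = 73.4625 − 1.023 × 1.3375 = 72.0942

72.09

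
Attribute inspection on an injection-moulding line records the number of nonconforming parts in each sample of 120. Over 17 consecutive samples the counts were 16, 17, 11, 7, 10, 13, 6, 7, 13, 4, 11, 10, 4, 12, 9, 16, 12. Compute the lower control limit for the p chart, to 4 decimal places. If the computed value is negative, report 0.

0.0100

p̄ = Σdᵢ / (k·n) = 178 / (17 × 120) = 0.08725
LCL = p̄ − 3·√(p̄(1−p̄)/n) = 0.08725 − 3 × 0.02576 = 0.00997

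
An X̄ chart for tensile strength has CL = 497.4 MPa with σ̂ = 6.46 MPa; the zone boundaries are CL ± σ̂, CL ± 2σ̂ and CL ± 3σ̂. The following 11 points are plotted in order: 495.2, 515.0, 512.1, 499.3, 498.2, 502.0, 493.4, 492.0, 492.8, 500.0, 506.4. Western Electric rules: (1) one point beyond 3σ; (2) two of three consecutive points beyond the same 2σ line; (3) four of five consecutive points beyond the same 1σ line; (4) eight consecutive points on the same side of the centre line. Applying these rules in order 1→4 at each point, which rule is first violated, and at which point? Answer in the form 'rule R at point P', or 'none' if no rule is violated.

Zone of each point (C = within 1σ̂, B = 1σ̂–2σ̂, A = 2σ̂–3σ̂, * = beyond 3σ̂; sign = side of CL): 1:-C, 2:+A, 3:+A, 4:+C, 5:+C, 6:+C, 7:-C, 8:-C, 9:-C, 10:+C, 11:+B
Rule 2 (two of three consecutive points beyond the same 2σ limit) is satisfied at point 3.

rule 2 at point 3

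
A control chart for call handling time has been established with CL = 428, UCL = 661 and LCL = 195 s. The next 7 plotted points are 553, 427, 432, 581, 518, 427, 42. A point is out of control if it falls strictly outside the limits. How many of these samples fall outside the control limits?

Compare each point to [195, 661]: sample 7 = 42 < LCL.

1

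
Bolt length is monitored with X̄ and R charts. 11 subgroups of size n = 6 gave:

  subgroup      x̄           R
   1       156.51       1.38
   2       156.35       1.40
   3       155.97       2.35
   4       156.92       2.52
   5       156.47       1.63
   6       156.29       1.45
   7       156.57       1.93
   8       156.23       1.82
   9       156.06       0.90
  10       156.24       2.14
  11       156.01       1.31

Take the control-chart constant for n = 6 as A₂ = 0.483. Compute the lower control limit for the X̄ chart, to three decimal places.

155.502

X̄̄ = (156.51 + 156.35 + 155.97 + 156.92 + 156.47 + 156.29 + 156.57 + 156.23 + 156.06 + 156.24 + 156.01) / 11 = 1719.6200 / 11 = 156.3291
R̄ = (1.38 + 1.40 + 2.35 + 2.52 + 1.63 + 1.45 + 1.93 + 1.82 + 0.90 + 2.14 + 1.31) / 11 = 18.8300 / 11 = 1.7118
LCL = X̄̄ − A₂·R̄ = 156.3291 − 0.483 × 1.7118 = 155.5023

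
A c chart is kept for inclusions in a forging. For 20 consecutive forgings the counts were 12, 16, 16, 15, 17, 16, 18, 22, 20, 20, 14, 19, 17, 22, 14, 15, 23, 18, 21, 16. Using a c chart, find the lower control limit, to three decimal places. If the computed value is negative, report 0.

4.982

c̄ = (12 + 16 + 16 + 15 + 17 + 16 + 18 + 22 + 20 + 20 + 14 + 19 + 17 + 22 + 14 + 15 + 23 + 18 + 21 + 16) / 20 = 351 / 20 = 17.5500
LCL = c̄ − 3√c̄ = 17.5500 − 3 × 4.1893 = 4.9822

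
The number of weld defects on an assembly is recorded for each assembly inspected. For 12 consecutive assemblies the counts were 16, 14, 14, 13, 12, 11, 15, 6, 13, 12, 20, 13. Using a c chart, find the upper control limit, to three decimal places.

c̄ = (16 + 14 + 14 + 13 + 12 + 11 + 15 + 6 + 13 + 12 + 20 + 13) / 12 = 159 / 12 = 13.2500
UCL = c̄ + 3√c̄ = 13.2500 + 3 × √13.2500 = 13.2500 + 3 × 3.6401 = 24.1702

24.170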